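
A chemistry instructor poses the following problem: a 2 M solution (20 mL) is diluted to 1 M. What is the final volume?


C1V1 = C2V2
2 × 20 = 1 × V2
V2 = 40/1 = 40.0 mL

40.0 mL


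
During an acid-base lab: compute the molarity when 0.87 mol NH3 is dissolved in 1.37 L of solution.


M = n/V = 0.87/1.37 = 0.635 mol/L

0.635 M


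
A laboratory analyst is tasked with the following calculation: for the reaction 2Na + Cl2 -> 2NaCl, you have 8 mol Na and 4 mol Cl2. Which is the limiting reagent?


Mole ratio available / coefficient:
  Na: 8/2 = 4.000
  Cl2: 4/1 = 4.000
Smaller ratio is limiting.

neither (stoichiometric); Na and Cl2 are fully consumed


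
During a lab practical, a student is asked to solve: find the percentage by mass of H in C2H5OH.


M(C2H5OH) = 2×12.01 + 6×1.008 + 1×16.0 = 46.068 g/mol
Mass of H = 6 × 1.008 = 6.048 g/mol
% H = 6.048/46.068 × 100 = 13.13%

13.13%


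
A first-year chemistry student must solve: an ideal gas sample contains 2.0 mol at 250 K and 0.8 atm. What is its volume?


PV = nRT  (R = 0.08206 L·atm/(mol·K))
V = nRT/P = 2.0×0.08206×250/0.8
= 51.287 L

51.287 L


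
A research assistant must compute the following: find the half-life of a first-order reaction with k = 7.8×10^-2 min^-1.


t½ = ln2/k = 0.693147/(7.8×10^-2 min^-1)
= 8.887 min

8.887 min


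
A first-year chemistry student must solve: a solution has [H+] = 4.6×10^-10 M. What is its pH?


pH = -log10([H+]) = -log10(4.6×10^-10)
= 10 - log10(4.6)
= 10 - 0.66
= 9.34

9.34


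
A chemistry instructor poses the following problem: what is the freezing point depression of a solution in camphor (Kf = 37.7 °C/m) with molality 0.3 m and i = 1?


ΔTf = Kf × m × i
= 37.7 × 0.3 × 1
= 11.31 °C

11.31 °C


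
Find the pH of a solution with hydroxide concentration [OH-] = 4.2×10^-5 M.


pOH = -log10([OH-]) = -log10(4.2×10^-5)
= 5 - log10(4.2) = 4.38
pH = 14 - pOH = 14 - 4.38 = 9.62

9.62


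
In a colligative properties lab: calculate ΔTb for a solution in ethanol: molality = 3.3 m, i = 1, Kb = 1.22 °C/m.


ΔTb = Kb × m × i
= 1.22 × 3.3 × 1
= 4.026 °C

4.026 °C


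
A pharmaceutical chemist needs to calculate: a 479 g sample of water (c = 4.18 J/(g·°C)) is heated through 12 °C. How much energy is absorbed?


q = mcΔT = 479 × 4.18 × 12
= 24026.64 J

24026.64 J


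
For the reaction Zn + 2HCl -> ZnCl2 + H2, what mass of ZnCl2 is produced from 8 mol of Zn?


Mole ratio ZnCl2:Zn = 1:1
n(ZnCl2) = 8 × 1/1 = 8.000 mol
mass = 8.000 × 136.28 = 1090.24 g

1090.24 g


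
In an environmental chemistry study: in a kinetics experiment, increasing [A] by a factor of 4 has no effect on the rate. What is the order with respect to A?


rate ∝ [A]^n
rate ∝ [A]^0
Order in A: 0

0


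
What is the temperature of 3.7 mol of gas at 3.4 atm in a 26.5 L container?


PV = nRT  (R = 0.08206 L·atm/(mol·K))
T = PV/(nR) = 3.4×26.5/(3.7×0.08206)
= 90.10/0.303622
= 296.75 K

296.75 K


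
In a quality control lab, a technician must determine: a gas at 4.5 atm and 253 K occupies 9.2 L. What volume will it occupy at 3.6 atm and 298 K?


P1V1/T1 = P2V2/T2
V2 = P1V1T2/(T1P2)
= 4.5×9.2×298/(253×3.6)
= 13.545 L

13.545 L


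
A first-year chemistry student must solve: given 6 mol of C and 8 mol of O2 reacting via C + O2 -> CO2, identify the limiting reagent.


Mole ratio available / coefficient:
  C: 6/1 = 6.000
  O2: 8/1 = 8.000
Smaller ratio is limiting.

C


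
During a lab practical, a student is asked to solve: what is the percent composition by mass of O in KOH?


M(KOH) = 1×39.1 + 1×16.0 + 1×1.008 = 56.108 g/mol
Mass of O = 1 × 16.0 = 16.00 g/mol
% O = 16.00/56.108 × 100 = 28.52%

28.52%


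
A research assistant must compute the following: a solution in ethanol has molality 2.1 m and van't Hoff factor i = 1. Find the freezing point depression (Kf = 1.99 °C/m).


ΔTf = Kf × m × i
= 1.99 × 2.1 × 1
= 4.179 °C

4.179 °C


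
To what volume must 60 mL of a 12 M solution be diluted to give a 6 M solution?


C1V1 = C2V2
12 × 60 = 6 × V2
V2 = 720/6 = 120.0 mL

120.0 mL


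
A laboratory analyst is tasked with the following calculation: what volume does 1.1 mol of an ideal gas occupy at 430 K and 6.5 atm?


PV = nRT  (R = 0.08206 L·atm/(mol·K))
V = nRT/P = 1.1×0.08206×430/6.5
= 5.971 L

5.971 L


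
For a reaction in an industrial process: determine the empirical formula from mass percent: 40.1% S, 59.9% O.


Assume 100 g sample. Moles of each element:
  S: 40.1/32.07 = 1.25 mol
  O: 59.9/16.0 = 3.744 mol
Divide by smallest (1.25):
  S: 1.25/1.25 = 1.0
  O: 3.744/1.25 = 3.0
Empirical formula: SO3

SO3


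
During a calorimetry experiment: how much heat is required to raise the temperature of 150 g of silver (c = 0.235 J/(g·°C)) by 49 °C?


q = mcΔT = 150 × 0.235 × 49
= 1727.25 J

1727.25 J


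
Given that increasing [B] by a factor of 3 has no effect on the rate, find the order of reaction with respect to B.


rate ∝ [B]^n
rate ∝ [B]^0
Order in B: 0

0


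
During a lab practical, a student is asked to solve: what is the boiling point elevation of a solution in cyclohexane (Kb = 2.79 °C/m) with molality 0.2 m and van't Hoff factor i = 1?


ΔTb = Kb × m × i
= 2.79 × 0.2 × 1
= 0.558 °C

0.558 °C


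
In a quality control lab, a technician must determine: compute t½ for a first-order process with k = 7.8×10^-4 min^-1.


t½ = ln2/k = 0.693147/(7.8×10^-4 min^-1)
= 888.7 min

888.7 min


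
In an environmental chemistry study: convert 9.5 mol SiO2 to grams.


M(SiO2) = 60.09 g/mol
mass = n × M = 9.5 × 60.09 = 570.86 g

570.86 g


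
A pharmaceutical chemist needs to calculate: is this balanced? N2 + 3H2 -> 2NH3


Equation: N2 + 3H2 -> 2NH3
Check atoms: H: 6=6, N: 2=2
Balanced

Yes, balanced


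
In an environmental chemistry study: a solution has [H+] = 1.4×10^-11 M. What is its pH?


pH = -log10([H+]) = -log10(1.4×10^-11)
= 11 - log10(1.4)
= 11 - 0.15
= 10.85

10.85


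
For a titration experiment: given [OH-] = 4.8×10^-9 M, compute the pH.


pOH = -log10([OH-]) = -log10(4.8×10^-9)
= 9 - log10(4.8) = 8.32
pH = 14 - pOH = 14 - 8.32 = 5.68

5.68


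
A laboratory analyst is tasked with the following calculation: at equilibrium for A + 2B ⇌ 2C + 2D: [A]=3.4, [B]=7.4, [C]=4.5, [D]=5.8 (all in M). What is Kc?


Kc = [C]^2[D]^2/([A][B]^2)
= (4.5^2 × 5.8^2)/(3.4^1 × 7.4^2)
= 681.21/186.184
= 3.659

3.659


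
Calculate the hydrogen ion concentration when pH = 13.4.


[H+] = 10^(-pH) = 10^(-13.4)
= 3.98×10^-14 M

3.98×10^-14 M


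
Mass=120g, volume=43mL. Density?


ρ = mass/volume
= 120/43
= 2.791 g/mL

2.791 g/mL


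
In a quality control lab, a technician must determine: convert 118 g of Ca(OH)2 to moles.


M(Ca(OH)2) = 74.1 g/mol
n = mass/M = 118/74.1 = 1.5924 mol

1.5924 mol


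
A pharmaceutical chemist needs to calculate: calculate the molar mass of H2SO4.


M(H2SO4) = 2×1.008 + 1×32.07 + 4×16.0
= 2.02 + 32.07 + 64.0
= 98.09 g/mol

98.09 g/mol


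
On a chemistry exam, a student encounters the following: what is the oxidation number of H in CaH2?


H with a metal (hydride): -1
Oxidation number: -1

-1


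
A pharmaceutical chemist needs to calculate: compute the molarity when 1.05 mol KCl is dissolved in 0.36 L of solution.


M = n/V = 1.05/0.36 = 2.917 mol/L

2.917 M


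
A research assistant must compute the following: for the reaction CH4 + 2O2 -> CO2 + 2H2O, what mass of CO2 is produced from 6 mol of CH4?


Mole ratio CO2:CH4 = 1:1
n(CO2) = 6 × 1/1 = 6.000 mol
mass = 6.000 × 44.01 = 264.06 g

264.06 g


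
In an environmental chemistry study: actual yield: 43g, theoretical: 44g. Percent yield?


% yield = actual/theoretical × 100
= 43/44 × 100
= 97.73%

97.73%


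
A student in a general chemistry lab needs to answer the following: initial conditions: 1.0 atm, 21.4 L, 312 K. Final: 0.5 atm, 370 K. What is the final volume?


P1V1/T1 = P2V2/T2
V2 = P1V1T2/(T1P2)
= 1.0×21.4×370/(312×0.5)
= 50.756 L

50.756 L


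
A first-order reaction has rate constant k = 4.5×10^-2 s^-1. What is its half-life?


t½ = ln2/k = 0.693147/(4.5×10^-2 s^-1)
= 15.40 s

15.40 s


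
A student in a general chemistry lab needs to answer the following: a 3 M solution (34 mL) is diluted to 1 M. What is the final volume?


C1V1 = C2V2
3 × 34 = 1 × V2
V2 = 102/1 = 102.0 mL

102.0 mL


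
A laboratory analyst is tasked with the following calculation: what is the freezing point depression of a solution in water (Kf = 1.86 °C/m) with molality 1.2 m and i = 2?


ΔTf = Kf × m × i
= 1.86 × 1.2 × 2
= 4.464 °C

4.464 °C


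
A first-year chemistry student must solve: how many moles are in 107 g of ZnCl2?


M(ZnCl2) = 136.28 g/mol
n = mass/M = 107/136.28 = 0.7851 mol

0.7851 mol


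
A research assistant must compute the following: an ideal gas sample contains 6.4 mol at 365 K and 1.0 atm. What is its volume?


PV = nRT  (R = 0.08206 L·atm/(mol·K))
V = nRT/P = 6.4×0.08206×365/1.0
= 191.692 L

191.692 L


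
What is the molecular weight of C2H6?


M(C2H6) = 2×12.01 + 6×1.008
= 24.02 + 6.05
= 30.07 g/mol

30.07 g/mol


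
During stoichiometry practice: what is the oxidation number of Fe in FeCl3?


x + 3(-1) = 0, so x = +3
Oxidation number: +3

+3


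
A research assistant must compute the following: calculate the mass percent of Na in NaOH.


M(NaOH) = 1×22.99 + 1×16.0 + 1×1.008 = 39.998 g/mol
Mass of Na = 1 × 22.99 = 22.99 g/mol
% Na = 22.99/39.998 × 100 = 57.48%

57.48%


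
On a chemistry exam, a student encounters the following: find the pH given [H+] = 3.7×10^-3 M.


pH = -log10([H+]) = -log10(3.7×10^-3)
= 3 - log10(3.7)
= 3 - 0.57
= 2.43

2.43


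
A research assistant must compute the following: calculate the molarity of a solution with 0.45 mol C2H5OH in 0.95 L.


M = n/V = 0.45/0.95 = 0.474 mol/L

0.474 M


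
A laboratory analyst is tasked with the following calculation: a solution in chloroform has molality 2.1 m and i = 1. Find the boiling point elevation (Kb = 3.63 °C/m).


ΔTb = Kb × m × i
= 3.63 × 2.1 × 1
= 7.623 °C

7.623 °C


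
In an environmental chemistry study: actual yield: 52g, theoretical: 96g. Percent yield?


% yield = actual/theoretical × 100
= 52/96 × 100
= 54.17%

54.17%


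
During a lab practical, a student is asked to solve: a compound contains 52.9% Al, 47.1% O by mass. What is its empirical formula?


Assume 100 g sample. Moles of each element:
  Al: 52.9/26.98 = 1.961 mol
  O: 47.1/16.0 = 2.944 mol
Divide by smallest (1.961):
  Al: 1.961/1.961 = 1.0
  O: 2.944/1.961 = 1.5
Multiply all ratios by 2 to obtain whole numbers.
Empirical formula: Al2O3

Al2O3


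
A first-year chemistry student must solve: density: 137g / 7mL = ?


ρ = mass/volume
= 137/7
= 19.571 g/mL

19.571 g/mL


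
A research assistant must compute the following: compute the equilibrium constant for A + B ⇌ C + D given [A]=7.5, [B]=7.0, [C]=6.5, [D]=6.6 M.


Kc = [C][D]/([A][B])
= (6.5^1 × 6.6^1)/(7.5^1 × 7.0^1)
= 42.9/52.5
= 0.8171

0.8171


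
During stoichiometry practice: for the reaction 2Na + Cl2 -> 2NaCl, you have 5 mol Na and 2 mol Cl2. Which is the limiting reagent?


Mole ratio available / coefficient:
  Na: 5/2 = 2.500
  Cl2: 2/1 = 2.000
Smaller ratio is limiting.

Cl2


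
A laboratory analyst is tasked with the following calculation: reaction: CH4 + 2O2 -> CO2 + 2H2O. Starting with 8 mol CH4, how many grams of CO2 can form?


Mole ratio CO2:CH4 = 1:1
n(CO2) = 8 × 1/1 = 8.000 mol
mass = 8.000 × 44.01 = 352.08 g

352.08 g


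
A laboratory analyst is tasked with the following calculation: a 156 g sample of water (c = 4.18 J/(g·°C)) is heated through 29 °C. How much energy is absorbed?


q = mcΔT = 156 × 4.18 × 29
= 18910.32 J

18910.32 J


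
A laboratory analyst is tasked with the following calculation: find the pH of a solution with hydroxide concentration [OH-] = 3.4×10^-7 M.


pOH = -log10([OH-]) = -log10(3.4×10^-7)
= 7 - log10(3.4) = 6.47
pH = 14 - pOH = 14 - 6.47 = 7.53

7.53


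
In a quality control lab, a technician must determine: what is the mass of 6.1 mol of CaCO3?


M(CaCO3) = 100.09 g/mol
mass = n × M = 6.1 × 100.09 = 610.55 g

610.55 g


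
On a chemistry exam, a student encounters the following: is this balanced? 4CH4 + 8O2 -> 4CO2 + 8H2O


Equation: 4CH4 + 8O2 -> 4CO2 + 8H2O
Check atoms: C: 4=4, H: 16=16, O: 16=16
Balanced

Yes, balanced


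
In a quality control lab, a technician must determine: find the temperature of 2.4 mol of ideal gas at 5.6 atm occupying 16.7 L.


PV = nRT  (R = 0.08206 L·atm/(mol·K))
T = PV/(nR) = 5.6×16.7/(2.4×0.08206)
= 93.52/0.196944
= 474.86 K

474.86 K


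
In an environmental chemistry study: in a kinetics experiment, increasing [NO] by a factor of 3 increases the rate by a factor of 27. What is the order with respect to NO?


rate ∝ [NO]^n
3^n = 27 → n = 3
Order in NO: 3

3


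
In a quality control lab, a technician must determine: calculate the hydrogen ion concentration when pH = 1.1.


[H+] = 10^(-pH) = 10^(-1.1)
= 7.94×10^-2 M

7.94×10^-2 M


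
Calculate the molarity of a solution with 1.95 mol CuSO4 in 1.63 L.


M = n/V = 1.95/1.63 = 1.196 mol/L

1.196 M


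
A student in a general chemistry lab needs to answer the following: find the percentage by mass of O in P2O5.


M(P2O5) = 2×30.97 + 5×16.0 = 141.94 g/mol
Mass of O = 5 × 16.0 = 80.00 g/mol
% O = 80.00/141.94 × 100 = 56.36%

56.36%


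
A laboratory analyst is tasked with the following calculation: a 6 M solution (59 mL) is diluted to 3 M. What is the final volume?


C1V1 = C2V2
6 × 59 = 3 × V2
V2 = 354/3 = 118.0 mL

118.0 mL


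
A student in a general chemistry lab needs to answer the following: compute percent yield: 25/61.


% yield = actual/theoretical × 100
= 25/61 × 100
= 40.98%

40.98%


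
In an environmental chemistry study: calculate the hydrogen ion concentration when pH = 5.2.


[H+] = 10^(-pH) = 10^(-5.2)
= 6.31×10^-6 M

6.31×10^-6 M


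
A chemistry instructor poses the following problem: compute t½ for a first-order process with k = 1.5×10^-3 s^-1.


t½ = ln2/k = 0.693147/(1.5×10^-3 s^-1)
= 462.1 s

462.1 s


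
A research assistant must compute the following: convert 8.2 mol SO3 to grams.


M(SO3) = 80.07 g/mol
mass = n × M = 8.2 × 80.07 = 656.57 g

656.57 g


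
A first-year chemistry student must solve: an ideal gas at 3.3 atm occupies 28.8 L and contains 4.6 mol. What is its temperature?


PV = nRT  (R = 0.08206 L·atm/(mol·K))
T = PV/(nR) = 3.3×28.8/(4.6×0.08206)
= 95.04/0.377476
= 251.78 K

251.78 K


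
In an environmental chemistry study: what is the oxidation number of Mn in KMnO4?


(+1) + x + 4(-2) = 0, so x = +7
Oxidation number: +7

+7


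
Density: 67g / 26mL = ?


ρ = mass/volume
= 67/26
= 2.577 g/mL

2.577 g/mL


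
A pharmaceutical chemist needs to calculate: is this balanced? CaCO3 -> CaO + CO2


Equation: CaCO3 -> CaO + CO2
Check atoms: C: 1=1, Ca: 1=1, O: 3=3
Balanced

Yes, balanced


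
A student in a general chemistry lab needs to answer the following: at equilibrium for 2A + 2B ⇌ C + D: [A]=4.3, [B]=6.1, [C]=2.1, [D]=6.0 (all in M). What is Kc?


Kc = [C][D]/([A]^2[B]^2)
= (2.1^1 × 6.0^1)/(4.3^2 × 6.1^2)
= 12.6/688.0129
= 0.01831

0.01831


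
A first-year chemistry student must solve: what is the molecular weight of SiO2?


M(SiO2) = 1×28.09 + 2×16.0
= 28.09 + 32.0
= 60.09 g/mol

60.09 g/mol


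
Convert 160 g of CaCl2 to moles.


M(CaCl2) = 110.98 g/mol
n = mass/M = 160/110.98 = 1.4417 mol

1.4417 mol


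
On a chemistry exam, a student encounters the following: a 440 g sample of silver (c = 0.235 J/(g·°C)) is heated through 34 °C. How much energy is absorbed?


q = mcΔT = 440 × 0.235 × 34
= 3515.60 J

3515.60 J


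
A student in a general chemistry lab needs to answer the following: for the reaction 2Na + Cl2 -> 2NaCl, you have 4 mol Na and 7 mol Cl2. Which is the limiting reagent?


Mole ratio available / coefficient:
  Na: 4/2 = 2.000
  Cl2: 7/1 = 7.000
Smaller ratio is limiting.

Na


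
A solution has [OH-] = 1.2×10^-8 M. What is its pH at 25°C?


pOH = -log10([OH-]) = -log10(1.2×10^-8)
= 8 - log10(1.2) = 7.92
pH = 14 - pOH = 14 - 7.92 = 6.08

6.08


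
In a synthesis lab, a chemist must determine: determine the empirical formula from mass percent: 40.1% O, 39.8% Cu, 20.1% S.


Assume 100 g sample. Moles of each element:
  O: 40.1/16.0 = 2.506 mol
  Cu: 39.8/63.55 = 0.626 mol
  S: 20.1/32.07 = 0.627 mol
Divide by smallest (0.626):
  O: 2.506/0.626 = 4.0
  Cu: 0.626/0.626 = 1.0
  S: 0.627/0.626 = 1.0
Empirical formula: CuSO4

CuSO4


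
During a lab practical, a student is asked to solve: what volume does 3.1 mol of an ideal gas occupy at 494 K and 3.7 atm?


PV = nRT  (R = 0.08206 L·atm/(mol·K))
V = nRT/P = 3.1×0.08206×494/3.7
= 33.964 L

33.964 L


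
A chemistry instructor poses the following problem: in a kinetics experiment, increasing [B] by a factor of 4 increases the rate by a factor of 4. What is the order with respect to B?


rate ∝ [B]^n
4^n = 4 → n = 1
Order in B: 1

1


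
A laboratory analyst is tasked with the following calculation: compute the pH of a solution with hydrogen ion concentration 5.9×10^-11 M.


pH = -log10([H+]) = -log10(5.9×10^-11)
= 11 - log10(5.9)
= 11 - 0.77
= 10.23

10.23


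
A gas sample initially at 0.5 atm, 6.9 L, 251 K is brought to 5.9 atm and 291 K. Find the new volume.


P1V1/T1 = P2V2/T2
V2 = P1V1T2/(T1P2)
= 0.5×6.9×291/(251×5.9)
= 0.678 L

0.678 L


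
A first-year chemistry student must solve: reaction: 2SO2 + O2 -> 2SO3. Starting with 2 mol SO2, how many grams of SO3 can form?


Mole ratio SO3:SO2 = 2:2
n(SO3) = 2 × 2/2 = 2.000 mol
mass = 2.000 × 80.07 = 160.14 g

160.14 g


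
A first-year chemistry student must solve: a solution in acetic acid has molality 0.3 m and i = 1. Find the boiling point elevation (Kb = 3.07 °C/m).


ΔTb = Kb × m × i
= 3.07 × 0.3 × 1
= 0.921 °C

0.921 °C


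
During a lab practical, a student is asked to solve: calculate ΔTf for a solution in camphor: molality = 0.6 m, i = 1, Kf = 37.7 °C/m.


ΔTf = Kf × m × i
= 37.7 × 0.6 × 1
= 22.62 °C

22.62 °C


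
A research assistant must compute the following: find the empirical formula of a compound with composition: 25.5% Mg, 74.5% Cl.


Assume 100 g sample. Moles of each element:
  Mg: 25.5/24.31 = 1.049 mol
  Cl: 74.5/35.45 = 2.102 mol
Divide by smallest (1.049):
  Mg: 1.049/1.049 = 1.0
  Cl: 2.102/1.049 = 2.0
Empirical formula: MgCl2

MgCl2


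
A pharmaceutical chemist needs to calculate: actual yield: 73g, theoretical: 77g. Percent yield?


% yield = actual/theoretical × 100
= 73/77 × 100
= 94.81%

94.81%


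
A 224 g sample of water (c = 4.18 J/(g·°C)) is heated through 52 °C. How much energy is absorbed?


q = mcΔT = 224 × 4.18 × 52
= 48688.64 J

48688.64 J


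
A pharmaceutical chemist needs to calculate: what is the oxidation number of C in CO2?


x + 2(-2) = 0, so x = +4
Oxidation number: +4

+4


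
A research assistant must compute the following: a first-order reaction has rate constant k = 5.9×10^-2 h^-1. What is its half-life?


t½ = ln2/k = 0.693147/(5.9×10^-2 h^-1)
= 11.75 h

11.75 h


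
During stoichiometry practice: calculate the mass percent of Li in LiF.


M(LiF) = 1×6.94 + 1×19.0 = 25.94 g/mol
Mass of Li = 1 × 6.94 = 6.94 g/mol
% Li = 6.94/25.94 × 100 = 26.75%

26.75%


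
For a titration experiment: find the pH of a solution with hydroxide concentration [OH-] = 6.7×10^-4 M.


pOH = -log10([OH-]) = -log10(6.7×10^-4)
= 4 - log10(6.7) = 3.17
pH = 14 - pOH = 14 - 3.17 = 10.83

10.83


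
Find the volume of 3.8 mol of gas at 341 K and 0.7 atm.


PV = nRT  (R = 0.08206 L·atm/(mol·K))
V = nRT/P = 3.8×0.08206×341/0.7
= 151.905 L

151.905 L


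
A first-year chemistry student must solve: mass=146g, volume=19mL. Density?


ρ = mass/volume
= 146/19
= 7.684 g/mL

7.684 g/mL


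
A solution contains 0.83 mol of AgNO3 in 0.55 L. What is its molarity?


M = n/V = 0.83/0.55 = 1.509 mol/L

1.509 M


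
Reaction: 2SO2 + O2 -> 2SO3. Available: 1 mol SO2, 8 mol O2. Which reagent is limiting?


Mole ratio available / coefficient:
  SO2: 1/2 = 0.500
  O2: 8/1 = 8.000
Smaller ratio is limiting.

SO2


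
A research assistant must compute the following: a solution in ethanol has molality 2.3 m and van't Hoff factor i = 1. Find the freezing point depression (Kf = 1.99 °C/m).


ΔTf = Kf × m × i
= 1.99 × 2.3 × 1
= 4.577 °C

4.577 °C


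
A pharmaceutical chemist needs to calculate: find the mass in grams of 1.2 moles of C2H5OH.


M(C2H5OH) = 46.07 g/mol
mass = n × M = 1.2 × 46.07 = 55.28 g

55.28 g


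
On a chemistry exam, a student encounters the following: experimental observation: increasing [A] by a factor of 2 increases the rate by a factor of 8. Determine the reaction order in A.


rate ∝ [A]^n
2^n = 8 → n = 3
Order in A: 3

3


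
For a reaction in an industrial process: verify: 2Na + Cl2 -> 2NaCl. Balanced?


Equation: 2Na + Cl2 -> 2NaCl
Check atoms: Cl: 2=2, Na: 2=2
Balanced

Yes, balanced


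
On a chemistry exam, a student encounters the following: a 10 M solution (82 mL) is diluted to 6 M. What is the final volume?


C1V1 = C2V2
10 × 82 = 6 × V2
V2 = 820/6 = 136.67 mL

136.67 mL


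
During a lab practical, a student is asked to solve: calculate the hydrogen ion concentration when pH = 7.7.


[H+] = 10^(-pH) = 10^(-7.7)
= 2.0×10^-8 M

2.0×10^-8 M


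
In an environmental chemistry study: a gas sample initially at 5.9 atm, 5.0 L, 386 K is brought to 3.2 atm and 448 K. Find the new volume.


P1V1/T1 = P2V2/T2
V2 = P1V1T2/(T1P2)
= 5.9×5.0×448/(386×3.2)
= 10.699 L

10.699 L


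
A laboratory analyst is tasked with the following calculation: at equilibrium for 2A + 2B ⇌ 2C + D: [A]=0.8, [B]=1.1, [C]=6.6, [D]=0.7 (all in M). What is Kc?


Kc = [C]^2[D]/([A]^2[B]^2)
= (6.6^2 × 0.7^1)/(0.8^2 × 1.1^2)
= 30.492/0.7744
= 39.38

39.38


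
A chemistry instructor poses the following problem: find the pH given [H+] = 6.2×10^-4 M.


pH = -log10([H+]) = -log10(6.2×10^-4)
= 4 - log10(6.2)
= 4 - 0.79
= 3.21

3.21


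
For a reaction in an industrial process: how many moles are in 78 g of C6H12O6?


M(C6H12O6) = 180.16 g/mol
n = mass/M = 78/180.16 = 0.4329 mol

0.4329 mol


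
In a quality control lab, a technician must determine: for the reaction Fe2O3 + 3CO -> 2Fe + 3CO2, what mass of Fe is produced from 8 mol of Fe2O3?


Mole ratio Fe:Fe2O3 = 2:1
n(Fe) = 8 × 2/1 = 16.000 mol
mass = 16.000 × 55.85 = 893.6 g

893.6 g


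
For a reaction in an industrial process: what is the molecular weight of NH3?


M(NH3) = 1×14.01 + 3×1.008
= 14.01 + 3.02
= 17.03 g/mol

17.03 g/mol


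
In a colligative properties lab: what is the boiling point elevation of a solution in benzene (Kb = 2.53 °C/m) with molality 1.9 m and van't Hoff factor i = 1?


ΔTb = Kb × m × i
= 2.53 × 1.9 × 1
= 4.807 °C

4.807 °C


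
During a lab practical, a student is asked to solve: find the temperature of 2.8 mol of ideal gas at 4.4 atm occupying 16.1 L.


PV = nRT  (R = 0.08206 L·atm/(mol·K))
T = PV/(nR) = 4.4×16.1/(2.8×0.08206)
= 70.84/0.229768
= 308.31 K

308.31 K


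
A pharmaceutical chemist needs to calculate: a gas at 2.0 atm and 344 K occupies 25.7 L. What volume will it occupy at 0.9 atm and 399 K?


P1V1/T1 = P2V2/T2
V2 = P1V1T2/(T1P2)
= 2.0×25.7×399/(344×0.9)
= 66.242 L

66.242 L


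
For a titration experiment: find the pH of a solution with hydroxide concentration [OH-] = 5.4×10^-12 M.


pOH = -log10([OH-]) = -log10(5.4×10^-12)
= 12 - log10(5.4) = 11.27
pH = 14 - pOH = 14 - 11.27 = 2.73

2.73


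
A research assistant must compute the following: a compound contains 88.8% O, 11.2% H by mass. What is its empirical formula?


Assume 100 g sample. Moles of each element:
  O: 88.8/16.0 = 5.55 mol
  H: 11.2/1.008 = 11.111 mol
Divide by smallest (5.55):
  O: 5.55/5.55 = 1.0
  H: 11.111/5.55 = 2.0
Empirical formula: H2O

H2O


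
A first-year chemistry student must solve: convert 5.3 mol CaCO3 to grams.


M(CaCO3) = 100.09 g/mol
mass = n × M = 5.3 × 100.09 = 530.48 g

530.48 g


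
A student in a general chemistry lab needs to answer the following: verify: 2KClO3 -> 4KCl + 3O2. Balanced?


Equation: 2KClO3 -> 4KCl + 3O2
Check atoms: Cl: 2≠4, K: 2≠4, O: 6=6
Not balanced

No, not balanced


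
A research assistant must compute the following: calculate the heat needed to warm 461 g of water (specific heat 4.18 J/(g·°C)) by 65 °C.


q = mcΔT = 461 × 4.18 × 65
= 125253.70 J

125253.70 J


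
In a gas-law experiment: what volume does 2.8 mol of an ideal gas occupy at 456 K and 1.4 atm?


PV = nRT  (R = 0.08206 L·atm/(mol·K))
V = nRT/P = 2.8×0.08206×456/1.4
= 74.839 L

74.839 L


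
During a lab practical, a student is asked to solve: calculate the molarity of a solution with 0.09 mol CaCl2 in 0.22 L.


M = n/V = 0.09/0.22 = 0.409 mol/L

0.409 M


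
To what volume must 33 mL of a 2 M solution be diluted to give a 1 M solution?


C1V1 = C2V2
2 × 33 = 1 × V2
V2 = 66/1 = 66.0 mL

66.0 mL


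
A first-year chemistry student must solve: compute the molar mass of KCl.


M(KCl) = 1×39.1 + 1×35.45
= 39.1 + 35.45
= 74.55 g/mol

74.55 g/mol


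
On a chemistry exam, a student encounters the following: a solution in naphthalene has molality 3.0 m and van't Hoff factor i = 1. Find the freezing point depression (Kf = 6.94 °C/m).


ΔTf = Kf × m × i
= 6.94 × 3.0 × 1
= 20.82 °C

20.82 °C


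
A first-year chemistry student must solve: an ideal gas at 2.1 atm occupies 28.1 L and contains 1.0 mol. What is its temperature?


PV = nRT  (R = 0.08206 L·atm/(mol·K))
T = PV/(nR) = 2.1×28.1/(1.0×0.08206)
= 59.01/0.082060
= 719.11 K

719.11 K


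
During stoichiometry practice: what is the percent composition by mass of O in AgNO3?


M(AgNO3) = 1×107.87 + 1×14.01 + 3×16.0 = 169.88 g/mol
Mass of O = 3 × 16.0 = 48.00 g/mol
% O = 48.00/169.88 × 100 = 28.26%

28.26%


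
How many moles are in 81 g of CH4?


M(CH4) = 16.04 g/mol
n = mass/M = 81/16.04 = 5.0499 mol

5.0499 mol


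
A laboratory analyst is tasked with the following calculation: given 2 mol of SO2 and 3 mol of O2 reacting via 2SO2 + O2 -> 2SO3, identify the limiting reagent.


Mole ratio available / coefficient:
  SO2: 2/2 = 1.000
  O2: 3/1 = 3.000
Smaller ratio is limiting.

SO2


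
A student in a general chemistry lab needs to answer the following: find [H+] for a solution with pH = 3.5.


[H+] = 10^(-pH) = 10^(-3.5)
= 3.16×10^-4 M

3.16×10^-4 M


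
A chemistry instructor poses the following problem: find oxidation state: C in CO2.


x + 2(-2) = 0, so x = +4
Oxidation number: +4

+4


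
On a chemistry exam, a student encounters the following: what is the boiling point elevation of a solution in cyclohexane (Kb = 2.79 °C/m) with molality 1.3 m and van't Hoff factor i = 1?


ΔTb = Kb × m × i
= 2.79 × 1.3 × 1
= 3.627 °C

3.627 °C


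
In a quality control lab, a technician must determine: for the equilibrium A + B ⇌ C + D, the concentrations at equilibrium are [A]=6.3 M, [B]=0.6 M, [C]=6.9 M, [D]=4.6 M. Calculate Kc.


Kc = [C][D]/([A][B])
= (6.9^1 × 4.6^1)/(6.3^1 × 0.6^1)
= 31.74/3.78
= 8.397

8.397


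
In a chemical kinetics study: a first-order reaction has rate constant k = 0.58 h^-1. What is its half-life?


t½ = ln2/k = 0.693147/(0.58 h^-1)
= 1.195 h

1.195 h


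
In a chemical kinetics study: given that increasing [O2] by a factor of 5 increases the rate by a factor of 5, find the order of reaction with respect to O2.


rate ∝ [O2]^n
5^n = 5 → n = 1
Order in O2: 1

1


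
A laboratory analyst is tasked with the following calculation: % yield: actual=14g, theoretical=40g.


% yield = actual/theoretical × 100
= 14/40 × 100
= 35.0%

35.0%


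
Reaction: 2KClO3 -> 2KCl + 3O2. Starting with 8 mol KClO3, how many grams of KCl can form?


Mole ratio KCl:KClO3 = 2:2
n(KCl) = 8 × 2/2 = 8.000 mol
mass = 8.000 × 74.55 = 596.4 g

596.4 g


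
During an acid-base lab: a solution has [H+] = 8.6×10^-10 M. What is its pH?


pH = -log10([H+]) = -log10(8.6×10^-10)
= 10 - log10(8.6)
= 10 - 0.93
= 9.07

9.07


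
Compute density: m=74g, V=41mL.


ρ = mass/volume
= 74/41
= 1.805 g/mL

1.805 g/mL


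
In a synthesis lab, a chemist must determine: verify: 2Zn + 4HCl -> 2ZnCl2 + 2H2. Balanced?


Equation: 2Zn + 4HCl -> 2ZnCl2 + 2H2
Check atoms: Cl: 4=4, H: 4=4, Zn: 2=2
Balanced

Yes, balanced


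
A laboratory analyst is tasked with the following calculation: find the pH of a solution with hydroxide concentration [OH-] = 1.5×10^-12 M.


pOH = -log10([OH-]) = -log10(1.5×10^-12)
= 12 - log10(1.5) = 11.82
pH = 14 - pOH = 14 - 11.82 = 2.18

2.18


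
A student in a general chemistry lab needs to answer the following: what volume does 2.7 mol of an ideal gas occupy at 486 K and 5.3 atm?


PV = nRT  (R = 0.08206 L·atm/(mol·K))
V = nRT/P = 2.7×0.08206×486/5.3
= 20.317 L

20.317 L


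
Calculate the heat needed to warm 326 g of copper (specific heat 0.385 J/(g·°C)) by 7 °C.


q = mcΔT = 326 × 0.385 × 7
= 878.57 J

878.57 J


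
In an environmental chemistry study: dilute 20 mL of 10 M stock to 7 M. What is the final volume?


C1V1 = C2V2
10 × 20 = 7 × V2
V2 = 200/7 = 28.57 mL

28.57 mL


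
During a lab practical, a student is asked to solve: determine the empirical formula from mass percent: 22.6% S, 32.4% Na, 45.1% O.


Assume 100 g sample. Moles of each element:
  S: 22.6/32.07 = 0.705 mol
  Na: 32.4/22.99 = 1.409 mol
  O: 45.1/16.0 = 2.819 mol
Divide by smallest (0.705):
  S: 0.705/0.705 = 1.0
  Na: 1.409/0.705 = 2.0
  O: 2.819/0.705 = 4.0
Empirical formula: Na2SO4

Na2SO4


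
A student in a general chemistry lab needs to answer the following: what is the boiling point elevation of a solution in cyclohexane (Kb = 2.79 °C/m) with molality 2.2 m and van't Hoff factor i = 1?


ΔTb = Kb × m × i
= 2.79 × 2.2 × 1
= 6.138 °C

6.138 °C


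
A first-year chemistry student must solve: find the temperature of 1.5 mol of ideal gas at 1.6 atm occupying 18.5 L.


PV = nRT  (R = 0.08206 L·atm/(mol·K))
T = PV/(nR) = 1.6×18.5/(1.5×0.08206)
= 29.60/0.123090
= 240.47 K

240.47 K


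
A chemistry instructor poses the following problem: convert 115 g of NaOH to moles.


M(NaOH) = 40.0 g/mol
n = mass/M = 115/40.0 = 2.875 mol

2.875 mol


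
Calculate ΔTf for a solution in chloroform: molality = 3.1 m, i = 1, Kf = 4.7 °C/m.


ΔTf = Kf × m × i
= 4.7 × 3.1 × 1
= 14.57 °C

14.57 °C


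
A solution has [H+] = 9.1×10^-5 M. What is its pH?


pH = -log10([H+]) = -log10(9.1×10^-5)
= 5 - log10(9.1)
= 5 - 0.96
= 4.04

4.04


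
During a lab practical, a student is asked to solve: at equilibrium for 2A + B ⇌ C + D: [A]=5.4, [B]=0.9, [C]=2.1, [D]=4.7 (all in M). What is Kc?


Kc = [C][D]/([A]^2[B])
= (2.1^1 × 4.7^1)/(5.4^2 × 0.9^1)
= 9.87/26.244
= 0.3761

0.3761


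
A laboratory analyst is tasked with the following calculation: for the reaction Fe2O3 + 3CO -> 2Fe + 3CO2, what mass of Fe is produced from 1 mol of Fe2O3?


Mole ratio Fe:Fe2O3 = 2:1
n(Fe) = 1 × 2/1 = 2.000 mol
mass = 2.000 × 55.85 = 111.7 g

111.7 g


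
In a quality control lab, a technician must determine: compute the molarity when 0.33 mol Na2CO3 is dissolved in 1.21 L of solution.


M = n/V = 0.33/1.21 = 0.273 mol/L

0.273 M


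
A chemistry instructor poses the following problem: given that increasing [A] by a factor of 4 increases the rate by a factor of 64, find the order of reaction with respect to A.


rate ∝ [A]^n
4^n = 64 → n = 3
Order in A: 3

3


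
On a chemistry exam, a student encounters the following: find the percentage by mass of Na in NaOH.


M(NaOH) = 1×22.99 + 1×16.0 + 1×1.008 = 39.998 g/mol
Mass of Na = 1 × 22.99 = 22.99 g/mol
% Na = 22.99/39.998 × 100 = 57.48%

57.48%


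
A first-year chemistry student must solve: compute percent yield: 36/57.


% yield = actual/theoretical × 100
= 36/57 × 100
= 63.16%

63.16%


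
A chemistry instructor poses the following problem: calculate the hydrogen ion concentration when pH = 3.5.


[H+] = 10^(-pH) = 10^(-3.5)
= 3.16×10^-4 M

3.16×10^-4 M


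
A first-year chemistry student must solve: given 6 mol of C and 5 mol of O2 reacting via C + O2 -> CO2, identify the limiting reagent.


Mole ratio available / coefficient:
  C: 6/1 = 6.000
  O2: 5/1 = 5.000
Smaller ratio is limiting.

O2


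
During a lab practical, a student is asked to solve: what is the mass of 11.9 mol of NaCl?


M(NaCl) = 58.44 g/mol
mass = n × M = 11.9 × 58.44 = 695.44 g

695.44 g


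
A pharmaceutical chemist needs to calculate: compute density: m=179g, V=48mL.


ρ = mass/volume
= 179/48
= 3.729 g/mL

3.729 g/mL


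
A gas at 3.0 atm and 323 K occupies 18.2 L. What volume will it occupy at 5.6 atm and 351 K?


P1V1/T1 = P2V2/T2
V2 = P1V1T2/(T1P2)
= 3.0×18.2×351/(323×5.6)
= 10.595 L

10.595 L


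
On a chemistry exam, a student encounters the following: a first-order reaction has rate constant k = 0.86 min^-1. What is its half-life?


t½ = ln2/k = 0.693147/(0.86 min^-1)
= 0.8060 min

0.8060 min


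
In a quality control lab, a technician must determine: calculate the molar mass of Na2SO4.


M(Na2SO4) = 2×22.99 + 1×32.07 + 4×16.0
= 45.98 + 32.07 + 64.0
= 142.05 g/mol

142.05 g/mol


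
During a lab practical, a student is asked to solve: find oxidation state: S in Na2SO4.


2(+1) + x + 4(-2) = 0, so x = +6
Oxidation number: +6

+6


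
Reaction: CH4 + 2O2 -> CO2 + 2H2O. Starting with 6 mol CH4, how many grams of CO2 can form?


Mole ratio CO2:CH4 = 1:1
n(CO2) = 6 × 1/1 = 6.000 mol
mass = 6.000 × 44.01 = 264.06 g

264.06 g


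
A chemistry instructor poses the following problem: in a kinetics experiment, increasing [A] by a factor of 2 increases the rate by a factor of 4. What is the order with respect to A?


rate ∝ [A]^n
2^n = 4 → n = 2
Order in A: 2

2


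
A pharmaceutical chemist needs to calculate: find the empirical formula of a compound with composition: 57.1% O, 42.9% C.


Assume 100 g sample. Moles of each element:
  O: 57.1/16.0 = 3.569 mol
  C: 42.9/12.01 = 3.572 mol
Divide by smallest (3.569):
  O: 3.569/3.569 = 1.0
  C: 3.572/3.569 = 1.0
Empirical formula: CO

CO


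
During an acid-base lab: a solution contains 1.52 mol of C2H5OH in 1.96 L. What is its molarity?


M = n/V = 1.52/1.96 = 0.776 mol/L

0.776 M


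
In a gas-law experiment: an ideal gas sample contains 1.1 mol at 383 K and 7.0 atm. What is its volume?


PV = nRT  (R = 0.08206 L·atm/(mol·K))
V = nRT/P = 1.1×0.08206×383/7.0
= 4.939 L

4.939 L


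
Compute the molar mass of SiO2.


M(SiO2) = 1×28.09 + 2×16.0
= 28.09 + 32.0
= 60.09 g/mol

60.09 g/mol


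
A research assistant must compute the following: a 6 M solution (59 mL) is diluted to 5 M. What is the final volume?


C1V1 = C2V2
6 × 59 = 5 × V2
V2 = 354/5 = 70.8 mL

70.8 mL


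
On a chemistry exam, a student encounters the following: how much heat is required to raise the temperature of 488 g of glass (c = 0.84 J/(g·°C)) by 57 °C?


q = mcΔT = 488 × 0.84 × 57
= 23365.44 J

23365.44 J


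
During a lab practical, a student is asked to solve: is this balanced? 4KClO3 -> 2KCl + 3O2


Equation: 4KClO3 -> 2KCl + 3O2
Check atoms: Cl: 4≠2, K: 4≠2, O: 12≠6
Not balanced

No, not balanced


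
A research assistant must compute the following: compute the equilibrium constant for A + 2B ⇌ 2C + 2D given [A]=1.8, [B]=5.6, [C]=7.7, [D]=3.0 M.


Kc = [C]^2[D]^2/([A][B]^2)
= (7.7^2 × 3.0^2)/(1.8^1 × 5.6^2)
= 533.61/56.448
= 9.453

9.453


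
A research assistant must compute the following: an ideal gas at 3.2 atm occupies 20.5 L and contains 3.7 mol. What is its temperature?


PV = nRT  (R = 0.08206 L·atm/(mol·K))
T = PV/(nR) = 3.2×20.5/(3.7×0.08206)
= 65.60/0.303622
= 216.06 K

216.06 K


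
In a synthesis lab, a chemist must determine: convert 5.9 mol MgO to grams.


M(MgO) = 40.31 g/mol
mass = n × M = 5.9 × 40.31 = 237.83 g

237.83 g


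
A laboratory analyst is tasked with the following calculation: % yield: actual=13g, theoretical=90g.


% yield = actual/theoretical × 100
= 13/90 × 100
= 14.44%

14.44%


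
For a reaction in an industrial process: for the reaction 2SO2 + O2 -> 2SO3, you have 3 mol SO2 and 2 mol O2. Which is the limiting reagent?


Mole ratio available / coefficient:
  SO2: 3/2 = 1.500
  O2: 2/1 = 2.000
Smaller ratio is limiting.

SO2


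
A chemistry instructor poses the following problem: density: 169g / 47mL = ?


ρ = mass/volume
= 169/47
= 3.596 g/mL

3.596 g/mL


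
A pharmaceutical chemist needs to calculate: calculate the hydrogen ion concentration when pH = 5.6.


[H+] = 10^(-pH) = 10^(-5.6)
= 2.51×10^-6 M

2.51×10^-6 M


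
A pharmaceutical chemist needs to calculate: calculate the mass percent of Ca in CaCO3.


M(CaCO3) = 1×40.08 + 1×12.01 + 3×16.0 = 100.09 g/mol
Mass of Ca = 1 × 40.08 = 40.08 g/mol
% Ca = 40.08/100.09 × 100 = 40.04%

40.04%


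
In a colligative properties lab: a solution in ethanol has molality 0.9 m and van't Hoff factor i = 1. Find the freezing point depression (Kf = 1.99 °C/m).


ΔTf = Kf × m × i
= 1.99 × 0.9 × 1
= 1.791 °C

1.791 °C


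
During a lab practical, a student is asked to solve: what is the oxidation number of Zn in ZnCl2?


Zn is +2
Oxidation number: +2

+2


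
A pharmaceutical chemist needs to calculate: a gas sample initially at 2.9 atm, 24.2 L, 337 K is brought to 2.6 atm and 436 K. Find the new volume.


P1V1/T1 = P2V2/T2
V2 = P1V1T2/(T1P2)
= 2.9×24.2×436/(337×2.6)
= 34.922 L

34.922 L


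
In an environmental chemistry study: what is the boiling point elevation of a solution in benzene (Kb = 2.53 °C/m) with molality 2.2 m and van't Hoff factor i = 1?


ΔTb = Kb × m × i
= 2.53 × 2.2 × 1
= 5.566 °C

5.566 °C


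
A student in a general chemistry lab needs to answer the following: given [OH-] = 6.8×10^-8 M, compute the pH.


pOH = -log10([OH-]) = -log10(6.8×10^-8)
= 8 - log10(6.8) = 7.17
pH = 14 - pOH = 14 - 7.17 = 6.83

6.83


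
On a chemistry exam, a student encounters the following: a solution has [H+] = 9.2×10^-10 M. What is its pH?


pH = -log10([H+]) = -log10(9.2×10^-10)
= 10 - log10(9.2)
= 10 - 0.96
= 9.04

9.04


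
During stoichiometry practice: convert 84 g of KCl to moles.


M(KCl) = 74.55 g/mol
n = mass/M = 84/74.55 = 1.1268 mol

1.1268 mol


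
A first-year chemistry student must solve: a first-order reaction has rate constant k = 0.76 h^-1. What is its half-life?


t½ = ln2/k = 0.693147/(0.76 h^-1)
= 0.9120 h

0.9120 h


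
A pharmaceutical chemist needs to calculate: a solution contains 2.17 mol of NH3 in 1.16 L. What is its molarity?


M = n/V = 2.17/1.16 = 1.871 mol/L

1.871 M


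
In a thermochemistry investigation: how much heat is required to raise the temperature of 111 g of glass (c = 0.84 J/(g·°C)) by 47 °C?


q = mcΔT = 111 × 0.84 × 47
= 4382.28 J

4382.28 J
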